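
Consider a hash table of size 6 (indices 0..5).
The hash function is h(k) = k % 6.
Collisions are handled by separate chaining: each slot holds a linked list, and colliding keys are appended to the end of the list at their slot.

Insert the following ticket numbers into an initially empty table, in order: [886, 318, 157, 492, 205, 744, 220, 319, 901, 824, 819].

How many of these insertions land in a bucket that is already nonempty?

6

Insert 886: h=4, bucket 4 empty -> new chain.
Insert 318: h=0, bucket 0 empty -> new chain.
Insert 157: h=1, bucket 1 empty -> new chain.
Insert 492: h=0, bucket 0 nonempty -> append to chain.
Insert 205: h=1, bucket 1 nonempty -> append to chain.
Insert 744: h=0, bucket 0 nonempty -> append to chain.
Insert 220: h=4, bucket 4 nonempty -> append to chain.
Insert 319: h=1, bucket 1 nonempty -> append to chain.
Insert 901: h=1, bucket 1 nonempty -> append to chain.
Insert 824: h=2, bucket 2 empty -> new chain.
Insert 819: h=3, bucket 3 empty -> new chain.
Final buckets:
0: 318 -> 492 -> 744
1: 157 -> 205 -> 319 -> 901
2: 824
3: 819
4: 886 -> 220
5: _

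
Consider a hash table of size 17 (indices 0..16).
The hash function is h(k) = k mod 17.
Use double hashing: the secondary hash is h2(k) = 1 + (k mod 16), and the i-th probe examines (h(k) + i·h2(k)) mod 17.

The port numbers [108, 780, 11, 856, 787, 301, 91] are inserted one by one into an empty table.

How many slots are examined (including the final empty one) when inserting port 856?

108 hashes to 6; slot 6 is free → place at 6.
780 hashes to 15; slot 15 is free → place at 15.
11 hashes to 11; slot 11 is free → place at 11.
856 hashes to 6, h2=9; 6,15 taken → place at 7.
787 hashes to 5; slot 5 is free → place at 5.
301 hashes to 12; slot 12 is free → place at 12.
91 hashes to 6, h2=12; 6 taken → place at 1.
Table: [-, 91, -, -, -, 787, 108, 856, -, -, -, 11, 301, -, -, 780, -]

3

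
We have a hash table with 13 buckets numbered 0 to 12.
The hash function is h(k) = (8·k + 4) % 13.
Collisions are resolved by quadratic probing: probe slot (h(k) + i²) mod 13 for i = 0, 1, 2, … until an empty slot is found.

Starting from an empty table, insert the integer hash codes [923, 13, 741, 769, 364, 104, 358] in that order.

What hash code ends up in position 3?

Insert 923: h=4, slot 4 empty → index 4.
Insert 13: h=4, slot 4 occupied → index 5.
Insert 741: h=4, slots 4,5 occupied → index 8.
Insert 769: h=7, slot 7 empty → index 7.
Insert 364: h=4, slots 4,5,8 occupied → index 0.
Insert 104: h=4, slots 4,5,8,0,7 occupied → index 3.
Insert 358: h=8, slot 8 occupied → index 9.
Table: [364, —, —, 104, 923, 13, —, 769, 741, 358, —, —, —]

104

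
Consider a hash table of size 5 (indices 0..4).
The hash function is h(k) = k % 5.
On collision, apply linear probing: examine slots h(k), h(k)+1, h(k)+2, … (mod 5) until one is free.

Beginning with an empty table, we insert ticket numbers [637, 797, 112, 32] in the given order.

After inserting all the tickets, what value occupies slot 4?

112

Insert 637: h=2, slot 2 empty → index 2.
Insert 797: h=2, slot 2 occupied → index 3.
Insert 112: h=2, slots 2,3 occupied → index 4.
Insert 32: h=2, slots 2,3,4 occupied → index 0.
Table: [32, ∅, 637, 797, 112]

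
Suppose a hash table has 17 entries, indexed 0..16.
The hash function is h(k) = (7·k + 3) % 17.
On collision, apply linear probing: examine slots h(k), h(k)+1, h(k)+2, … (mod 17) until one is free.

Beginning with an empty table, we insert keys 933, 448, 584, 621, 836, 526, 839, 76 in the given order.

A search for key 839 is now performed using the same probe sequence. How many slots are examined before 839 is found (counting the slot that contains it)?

4

933 hashes to 6; slot 6 is free -> place at 6.
448 hashes to 11; slot 11 is free -> place at 11.
584 hashes to 11; 11 taken -> place at 12.
621 hashes to 15; slot 15 is free -> place at 15.
836 hashes to 7; slot 7 is free -> place at 7.
526 hashes to 13; slot 13 is free -> place at 13.
839 hashes to 11; 11,12,13 taken -> place at 14.
76 hashes to 8; slot 8 is free -> place at 8.
Table: [_, _, _, _, _, _, 933, 836, 76, _, _, 448, 584, 526, 839, 621, _]
Lookup 839: h=11, probe 11,12,13,14 → found at 14.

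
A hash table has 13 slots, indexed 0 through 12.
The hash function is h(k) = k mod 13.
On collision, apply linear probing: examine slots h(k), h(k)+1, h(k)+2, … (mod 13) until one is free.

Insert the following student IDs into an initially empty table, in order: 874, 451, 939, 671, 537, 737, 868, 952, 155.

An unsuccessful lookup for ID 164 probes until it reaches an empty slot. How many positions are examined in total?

Insert 874: h=3, slot 3 empty -> index 3.
Insert 451: h=9, slot 9 empty -> index 9.
Insert 939: h=3, slot 3 occupied -> index 4.
Insert 671: h=8, slot 8 empty -> index 8.
Insert 537: h=4, slot 4 occupied -> index 5.
Insert 737: h=9, slot 9 occupied -> index 10.
Insert 868: h=10, slot 10 occupied -> index 11.
Insert 952: h=3, slots 3,4,5 occupied -> index 6.
Insert 155: h=12, slot 12 empty -> index 12.
Table: [∅, ∅, ∅, 874, 939, 537, 952, ∅, 671, 451, 737, 868, 155]
Lookup 164: h=8, probe 8,9,10,11,12,0 → slot 0 empty, not found.

6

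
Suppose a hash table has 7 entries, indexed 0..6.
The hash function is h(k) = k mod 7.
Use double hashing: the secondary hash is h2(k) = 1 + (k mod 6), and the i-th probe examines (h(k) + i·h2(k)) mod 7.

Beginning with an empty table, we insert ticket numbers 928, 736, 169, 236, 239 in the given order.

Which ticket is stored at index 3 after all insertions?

169

928: h=4 => slot 4
736: h=1 => slot 1
169: h=1, h2=2, probe 1,3 => slot 3
236: h=5 => slot 5
239: h=1, h2=6, probe 1,0 => slot 0
Table: [239, 736, -, 169, 928, 236, -]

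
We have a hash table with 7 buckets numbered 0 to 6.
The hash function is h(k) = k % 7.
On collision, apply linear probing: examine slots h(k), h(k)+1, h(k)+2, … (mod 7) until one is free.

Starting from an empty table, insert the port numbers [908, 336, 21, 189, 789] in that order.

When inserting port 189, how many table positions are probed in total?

908 hashes to 5; slot 5 is free => place at 5.
336 hashes to 0; slot 0 is free => place at 0.
21 hashes to 0; 0 taken => place at 1.
189 hashes to 0; 0,1 taken => place at 2.
789 hashes to 5; 5 taken => place at 6.
Table: [336, 21, 189, ., ., 908, 789]

3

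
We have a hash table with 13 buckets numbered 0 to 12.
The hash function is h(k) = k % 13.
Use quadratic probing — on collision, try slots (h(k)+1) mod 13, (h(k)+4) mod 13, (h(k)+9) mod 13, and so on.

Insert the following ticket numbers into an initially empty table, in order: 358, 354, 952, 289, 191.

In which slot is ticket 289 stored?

358 hashes to 7; slot 7 is free => place at 7.
354 hashes to 3; slot 3 is free => place at 3.
952 hashes to 3; 3 taken => place at 4.
289 hashes to 3; 3,4,7 taken => place at 12.
191 hashes to 9; slot 9 is free => place at 9.
Table: [—, —, —, 354, 952, —, —, 358, —, 191, —, —, 289]

12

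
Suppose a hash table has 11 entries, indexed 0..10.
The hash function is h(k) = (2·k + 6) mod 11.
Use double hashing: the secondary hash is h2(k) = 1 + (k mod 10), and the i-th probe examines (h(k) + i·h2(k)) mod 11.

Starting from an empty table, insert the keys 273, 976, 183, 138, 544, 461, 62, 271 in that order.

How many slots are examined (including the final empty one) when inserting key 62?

2

273: h=2 -> slot 2
976: h=0 -> slot 0
183: h=9 -> slot 9
138: h=7 -> slot 7
544: h=5 -> slot 5
461: h=4 -> slot 4
62: h=9, h2=3, probe 9,1 -> slot 1
271: h=9, h2=2, probe 9,0,2,4,6 -> slot 6
Table: [976, 62, 273, —, 461, 544, 271, 138, —, 183, —]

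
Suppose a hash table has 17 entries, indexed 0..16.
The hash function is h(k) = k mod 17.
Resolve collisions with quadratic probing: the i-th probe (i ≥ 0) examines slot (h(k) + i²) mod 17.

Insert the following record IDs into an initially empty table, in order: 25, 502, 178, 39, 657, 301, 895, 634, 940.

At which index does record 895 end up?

15

Insert 25: h=8, slot 8 empty => index 8.
Insert 502: h=9, slot 9 empty => index 9.
Insert 178: h=8, slots 8,9 occupied => index 12.
Insert 39: h=5, slot 5 empty => index 5.
Insert 657: h=11, slot 11 empty => index 11.
Insert 301: h=12, slot 12 occupied => index 13.
Insert 895: h=11, slots 11,12 occupied => index 15.
Insert 634: h=5, slot 5 occupied => index 6.
Insert 940: h=5, slots 5,6,9 occupied => index 14.
Table: [—, —, —, —, —, 39, 634, —, 25, 502, —, 657, 178, 301, 940, 895, —]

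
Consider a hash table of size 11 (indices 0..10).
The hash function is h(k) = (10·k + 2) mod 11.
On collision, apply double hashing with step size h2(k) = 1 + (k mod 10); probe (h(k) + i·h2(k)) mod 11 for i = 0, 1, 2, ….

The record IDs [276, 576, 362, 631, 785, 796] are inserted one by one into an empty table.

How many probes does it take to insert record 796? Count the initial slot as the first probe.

276: h=1 => slot 1
576: h=9 => slot 9
362: h=3 => slot 3
631: h=9, h2=2, probe 9,0 => slot 0
785: h=9, h2=6, probe 9,4 => slot 4
796: h=9, h2=7, probe 9,5 => slot 5
Table: [631, 276, ., 362, 785, 796, ., ., ., 576, .]

2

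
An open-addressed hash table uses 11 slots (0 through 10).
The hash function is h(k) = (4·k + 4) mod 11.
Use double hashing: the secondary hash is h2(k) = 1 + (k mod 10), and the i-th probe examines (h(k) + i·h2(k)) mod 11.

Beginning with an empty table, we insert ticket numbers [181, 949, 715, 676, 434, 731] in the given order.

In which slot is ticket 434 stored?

Insert 181: h=2, slot 2 empty => index 2.
Insert 949: h=5, slot 5 empty => index 5.
Insert 715: h=4, slot 4 empty => index 4.
Insert 676: h=2, h2=7, slot 2 occupied => index 9.
Insert 434: h=2, h2=5, slot 2 occupied => index 7.
Insert 731: h=2, h2=2, slots 2,4 occupied => index 6.
Table: [-, -, 181, -, 715, 949, 731, 434, -, 676, -]

7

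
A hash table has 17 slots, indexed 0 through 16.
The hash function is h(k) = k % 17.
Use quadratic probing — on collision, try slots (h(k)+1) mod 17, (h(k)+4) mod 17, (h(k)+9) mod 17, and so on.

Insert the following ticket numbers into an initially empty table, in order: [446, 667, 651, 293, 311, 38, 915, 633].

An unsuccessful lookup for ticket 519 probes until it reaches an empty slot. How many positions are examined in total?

2

Insert 446: h=4, slot 4 empty => index 4.
Insert 667: h=4, slot 4 occupied => index 5.
Insert 651: h=5, slot 5 occupied => index 6.
Insert 293: h=4, slots 4,5 occupied => index 8.
Insert 311: h=5, slots 5,6 occupied => index 9.
Insert 38: h=4, slots 4,5,8 occupied => index 13.
Insert 915: h=14, slot 14 empty => index 14.
Insert 633: h=4, slots 4,5,8,13 occupied => index 3.
Table: [—, —, —, 633, 446, 667, 651, —, 293, 311, —, —, —, 38, 915, —, —]
Lookup 519: h=9, probe 9,10 → slot 10 empty, not found.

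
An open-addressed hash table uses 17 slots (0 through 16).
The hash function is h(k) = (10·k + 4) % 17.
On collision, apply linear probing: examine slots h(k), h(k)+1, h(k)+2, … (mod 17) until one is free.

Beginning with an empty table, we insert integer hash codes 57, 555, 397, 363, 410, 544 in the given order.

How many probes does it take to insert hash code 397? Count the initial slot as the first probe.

2

Insert 57: h=13, slot 13 empty -> index 13.
Insert 555: h=12, slot 12 empty -> index 12.
Insert 397: h=13, slot 13 occupied -> index 14.
Insert 363: h=13, slots 13,14 occupied -> index 15.
Insert 410: h=7, slot 7 empty -> index 7.
Insert 544: h=4, slot 4 empty -> index 4.
Table: [-, -, -, -, 544, -, -, 410, -, -, -, -, 555, 57, 397, 363, -]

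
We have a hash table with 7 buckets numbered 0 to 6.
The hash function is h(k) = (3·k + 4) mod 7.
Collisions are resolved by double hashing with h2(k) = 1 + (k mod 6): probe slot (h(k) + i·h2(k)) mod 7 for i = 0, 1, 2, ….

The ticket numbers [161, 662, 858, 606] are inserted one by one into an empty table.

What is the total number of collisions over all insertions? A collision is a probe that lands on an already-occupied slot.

Insert 161: h=4, slot 4 empty → index 4.
Insert 662: h=2, slot 2 empty → index 2.
Insert 858: h=2, h2=1, slot 2 occupied → index 3.
Insert 606: h=2, h2=1, slots 2,3,4 occupied → index 5.
Table: [_, _, 662, 858, 161, 606, _]

4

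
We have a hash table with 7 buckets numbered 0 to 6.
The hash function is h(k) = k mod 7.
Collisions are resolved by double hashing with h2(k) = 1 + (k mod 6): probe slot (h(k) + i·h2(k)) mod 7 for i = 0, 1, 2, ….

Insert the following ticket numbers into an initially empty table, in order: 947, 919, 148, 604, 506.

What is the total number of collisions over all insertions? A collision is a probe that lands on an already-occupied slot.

947: h=2 → slot 2
919: h=2, h2=2, probe 2,4 → slot 4
148: h=1 → slot 1
604: h=2, h2=5, probe 2,0 → slot 0
506: h=2, h2=3, probe 2,5 → slot 5
Table: [604, 148, 947, ∅, 919, 506, ∅]

3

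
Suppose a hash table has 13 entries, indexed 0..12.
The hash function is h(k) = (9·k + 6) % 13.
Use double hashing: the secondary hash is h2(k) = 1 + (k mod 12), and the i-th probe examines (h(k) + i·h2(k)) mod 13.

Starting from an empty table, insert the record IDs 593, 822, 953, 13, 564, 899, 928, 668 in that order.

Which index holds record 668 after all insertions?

8

Insert 593: h=0, slot 0 empty => index 0.
Insert 822: h=7, slot 7 empty => index 7.
Insert 953: h=3, slot 3 empty => index 3.
Insert 13: h=6, slot 6 empty => index 6.
Insert 564: h=12, slot 12 empty => index 12.
Insert 899: h=11, slot 11 empty => index 11.
Insert 928: h=12, h2=5, slot 12 occupied => index 4.
Insert 668: h=12, h2=9, slot 12 occupied => index 8.
Table: [593, ., ., 953, 928, ., 13, 822, 668, ., ., 899, 564]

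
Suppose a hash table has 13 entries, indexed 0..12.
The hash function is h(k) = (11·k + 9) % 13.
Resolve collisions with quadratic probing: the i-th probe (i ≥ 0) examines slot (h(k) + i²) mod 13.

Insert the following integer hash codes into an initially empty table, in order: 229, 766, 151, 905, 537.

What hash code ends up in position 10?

905

229 hashes to 6; slot 6 is free => place at 6.
766 hashes to 11; slot 11 is free => place at 11.
151 hashes to 6; 6 taken => place at 7.
905 hashes to 6; 6,7 taken => place at 10.
537 hashes to 1; slot 1 is free => place at 1.
Table: [_, 537, _, _, _, _, 229, 151, _, _, 905, 766, _]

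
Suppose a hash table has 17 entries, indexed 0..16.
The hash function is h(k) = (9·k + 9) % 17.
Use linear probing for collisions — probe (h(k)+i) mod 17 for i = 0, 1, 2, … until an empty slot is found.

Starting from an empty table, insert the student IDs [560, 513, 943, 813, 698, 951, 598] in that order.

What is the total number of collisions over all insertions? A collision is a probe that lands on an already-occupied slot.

560 hashes to 0; slot 0 is free => place at 0.
513 hashes to 2; slot 2 is free => place at 2.
943 hashes to 13; slot 13 is free => place at 13.
813 hashes to 16; slot 16 is free => place at 16.
698 hashes to 1; slot 1 is free => place at 1.
951 hashes to 0; 0,1,2 taken => place at 3.
598 hashes to 2; 2,3 taken => place at 4.
Table: [560, 698, 513, 951, 598, _, _, _, _, _, _, _, _, 943, _, _, 813]

5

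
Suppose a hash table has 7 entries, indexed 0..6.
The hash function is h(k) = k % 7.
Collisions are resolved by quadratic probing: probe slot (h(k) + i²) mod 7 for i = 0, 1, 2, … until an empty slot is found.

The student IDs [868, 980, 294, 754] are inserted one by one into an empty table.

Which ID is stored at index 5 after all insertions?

754

Insert 868: h=0, slot 0 empty => index 0.
Insert 980: h=0, slot 0 occupied => index 1.
Insert 294: h=0, slots 0,1 occupied => index 4.
Insert 754: h=5, slot 5 empty => index 5.
Table: [868, 980, —, —, 294, 754, —]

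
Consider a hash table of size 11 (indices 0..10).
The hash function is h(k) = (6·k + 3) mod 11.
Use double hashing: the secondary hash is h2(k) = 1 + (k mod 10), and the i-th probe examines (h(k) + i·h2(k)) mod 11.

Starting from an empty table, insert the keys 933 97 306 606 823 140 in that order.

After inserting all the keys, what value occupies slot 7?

933 hashes to 2; slot 2 is free => place at 2.
97 hashes to 2, h2=8; 2 taken => place at 10.
306 hashes to 2, h2=7; 2 taken => place at 9.
606 hashes to 9, h2=7; 9 taken => place at 5.
823 hashes to 2, h2=4; 2 taken => place at 6.
140 hashes to 7; slot 7 is free => place at 7.
Table: [_, _, 933, _, _, 606, 823, 140, _, 306, 97]

140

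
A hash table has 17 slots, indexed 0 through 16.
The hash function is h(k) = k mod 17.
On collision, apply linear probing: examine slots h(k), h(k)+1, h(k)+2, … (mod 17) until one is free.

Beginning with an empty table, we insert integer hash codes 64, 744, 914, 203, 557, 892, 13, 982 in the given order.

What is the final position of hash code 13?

1

64: h=13 -> slot 13
744: h=13, probe 13,14 -> slot 14
914: h=13, probe 13,14,15 -> slot 15
203: h=16 -> slot 16
557: h=13, probe 13,14,15,16,0 -> slot 0
892: h=8 -> slot 8
13: h=13, probe 13,14,15,16,0,1 -> slot 1
982: h=13, probe 13,14,15,16,0,1,2 -> slot 2
Table: [557, 13, 982, -, -, -, -, -, 892, -, -, -, -, 64, 744, 914, 203]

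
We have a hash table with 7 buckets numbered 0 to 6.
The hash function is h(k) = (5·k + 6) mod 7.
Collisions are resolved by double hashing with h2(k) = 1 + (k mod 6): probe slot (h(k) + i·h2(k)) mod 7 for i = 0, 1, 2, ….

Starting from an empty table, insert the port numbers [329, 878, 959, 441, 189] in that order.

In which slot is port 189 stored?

Insert 329: h=6, slot 6 empty -> index 6.
Insert 878: h=0, slot 0 empty -> index 0.
Insert 959: h=6, h2=6, slot 6 occupied -> index 5.
Insert 441: h=6, h2=4, slot 6 occupied -> index 3.
Insert 189: h=6, h2=4, slots 6,3,0 occupied -> index 4.
Table: [878, —, —, 441, 189, 959, 329]

4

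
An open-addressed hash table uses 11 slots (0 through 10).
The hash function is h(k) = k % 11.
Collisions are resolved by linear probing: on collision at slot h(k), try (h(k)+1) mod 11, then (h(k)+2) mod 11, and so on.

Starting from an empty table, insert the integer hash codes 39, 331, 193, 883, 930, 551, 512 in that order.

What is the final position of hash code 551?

2

39 hashes to 6; slot 6 is free → place at 6.
331 hashes to 1; slot 1 is free → place at 1.
193 hashes to 6; 6 taken → place at 7.
883 hashes to 3; slot 3 is free → place at 3.
930 hashes to 6; 6,7 taken → place at 8.
551 hashes to 1; 1 taken → place at 2.
512 hashes to 6; 6,7,8 taken → place at 9.
Table: [—, 331, 551, 883, —, —, 39, 193, 930, 512, —]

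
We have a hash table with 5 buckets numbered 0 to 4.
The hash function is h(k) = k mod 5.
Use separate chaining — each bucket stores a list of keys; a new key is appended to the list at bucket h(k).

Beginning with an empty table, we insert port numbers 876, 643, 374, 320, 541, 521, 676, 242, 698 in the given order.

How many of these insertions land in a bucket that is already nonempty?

4

876 -> bucket 1
643 -> bucket 3
374 -> bucket 4
320 -> bucket 0
541 -> bucket 1 (collision)
521 -> bucket 1 (collision)
676 -> bucket 1 (collision)
242 -> bucket 2
698 -> bucket 3 (collision)
Final buckets:
0: 320
1: 876 -> 541 -> 521 -> 676
2: 242
3: 643 -> 698
4: 374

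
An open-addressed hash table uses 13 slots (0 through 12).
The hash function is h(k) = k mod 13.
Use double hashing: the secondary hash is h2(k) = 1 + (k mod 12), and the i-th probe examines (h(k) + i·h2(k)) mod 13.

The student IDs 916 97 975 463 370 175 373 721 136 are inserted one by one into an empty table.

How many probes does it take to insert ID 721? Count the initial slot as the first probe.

3

916 hashes to 6; slot 6 is free → place at 6.
97 hashes to 6, h2=2; 6 taken → place at 8.
975 hashes to 0; slot 0 is free → place at 0.
463 hashes to 8, h2=8; 8 taken → place at 3.
370 hashes to 6, h2=11; 6 taken → place at 4.
175 hashes to 6, h2=8; 6 taken → place at 1.
373 hashes to 9; slot 9 is free → place at 9.
721 hashes to 6, h2=2; 6,8 taken → place at 10.
136 hashes to 6, h2=5; 6 taken → place at 11.
Table: [975, 175, —, 463, 370, —, 916, —, 97, 373, 721, 136, —]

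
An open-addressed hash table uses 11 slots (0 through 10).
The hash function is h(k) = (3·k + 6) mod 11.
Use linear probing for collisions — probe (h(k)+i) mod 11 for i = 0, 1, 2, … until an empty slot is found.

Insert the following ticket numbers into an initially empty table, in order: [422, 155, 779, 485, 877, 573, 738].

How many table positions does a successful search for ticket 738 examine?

Insert 422: h=7, slot 7 empty -> index 7.
Insert 155: h=9, slot 9 empty -> index 9.
Insert 779: h=0, slot 0 empty -> index 0.
Insert 485: h=9, slot 9 occupied -> index 10.
Insert 877: h=8, slot 8 empty -> index 8.
Insert 573: h=9, slots 9,10,0 occupied -> index 1.
Insert 738: h=9, slots 9,10,0,1 occupied -> index 2.
Table: [779, 573, 738, ∅, ∅, ∅, ∅, 422, 877, 155, 485]
Lookup 738: h=9, probe 9,10,0,1,2 → found at 2.

5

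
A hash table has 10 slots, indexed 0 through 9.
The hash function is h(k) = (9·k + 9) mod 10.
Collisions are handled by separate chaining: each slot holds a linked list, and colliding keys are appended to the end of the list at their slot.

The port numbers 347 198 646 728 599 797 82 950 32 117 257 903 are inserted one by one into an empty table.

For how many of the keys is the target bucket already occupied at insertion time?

5

347 -> bucket 2
198 -> bucket 1
646 -> bucket 3
728 -> bucket 1 (collision)
599 -> bucket 0
797 -> bucket 2 (collision)
82 -> bucket 7
950 -> bucket 9
32 -> bucket 7 (collision)
117 -> bucket 2 (collision)
257 -> bucket 2 (collision)
903 -> bucket 6
Final buckets:
0: 599
1: 198 -> 728
2: 347 -> 797 -> 117 -> 257
3: 646
4: _
5: _
6: 903
7: 82 -> 32
8: _
9: 950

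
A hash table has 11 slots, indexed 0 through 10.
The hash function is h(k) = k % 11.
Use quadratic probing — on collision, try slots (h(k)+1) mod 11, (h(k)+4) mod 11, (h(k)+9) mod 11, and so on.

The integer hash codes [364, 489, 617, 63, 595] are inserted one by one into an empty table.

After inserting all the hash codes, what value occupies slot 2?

364 hashes to 1; slot 1 is free => place at 1.
489 hashes to 5; slot 5 is free => place at 5.
617 hashes to 1; 1 taken => place at 2.
63 hashes to 8; slot 8 is free => place at 8.
595 hashes to 1; 1,2,5 taken => place at 10.
Table: [_, 364, 617, _, _, 489, _, _, 63, _, 595]

617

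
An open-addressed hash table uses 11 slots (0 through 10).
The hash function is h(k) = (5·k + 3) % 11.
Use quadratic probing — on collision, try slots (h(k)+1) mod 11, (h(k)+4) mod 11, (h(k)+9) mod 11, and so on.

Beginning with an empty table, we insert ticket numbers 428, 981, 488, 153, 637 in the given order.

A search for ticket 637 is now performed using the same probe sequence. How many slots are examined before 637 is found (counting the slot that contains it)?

4

428 hashes to 9; slot 9 is free -> place at 9.
981 hashes to 2; slot 2 is free -> place at 2.
488 hashes to 1; slot 1 is free -> place at 1.
153 hashes to 9; 9 taken -> place at 10.
637 hashes to 9; 9,10,2 taken -> place at 7.
Table: [—, 488, 981, —, —, —, —, 637, —, 428, 153]
Lookup 637: h=9, probe 9,10,2,7 → found at 7.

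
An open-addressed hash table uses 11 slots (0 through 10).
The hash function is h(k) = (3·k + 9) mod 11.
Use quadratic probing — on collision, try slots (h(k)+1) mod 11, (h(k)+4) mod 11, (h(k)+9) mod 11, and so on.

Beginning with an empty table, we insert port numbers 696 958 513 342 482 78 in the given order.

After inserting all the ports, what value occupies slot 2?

342

696 hashes to 7; slot 7 is free -> place at 7.
958 hashes to 1; slot 1 is free -> place at 1.
513 hashes to 8; slot 8 is free -> place at 8.
342 hashes to 1; 1 taken -> place at 2.
482 hashes to 3; slot 3 is free -> place at 3.
78 hashes to 1; 1,2 taken -> place at 5.
Table: [—, 958, 342, 482, —, 78, —, 696, 513, —, —]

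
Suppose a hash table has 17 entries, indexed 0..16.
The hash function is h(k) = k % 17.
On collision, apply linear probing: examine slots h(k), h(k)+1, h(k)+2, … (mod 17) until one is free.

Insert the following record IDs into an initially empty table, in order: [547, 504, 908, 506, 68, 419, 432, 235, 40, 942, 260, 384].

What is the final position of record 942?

9

547 hashes to 3; slot 3 is free → place at 3.
504 hashes to 11; slot 11 is free → place at 11.
908 hashes to 7; slot 7 is free → place at 7.
506 hashes to 13; slot 13 is free → place at 13.
68 hashes to 0; slot 0 is free → place at 0.
419 hashes to 11; 11 taken → place at 12.
432 hashes to 7; 7 taken → place at 8.
235 hashes to 14; slot 14 is free → place at 14.
40 hashes to 6; slot 6 is free → place at 6.
942 hashes to 7; 7,8 taken → place at 9.
260 hashes to 5; slot 5 is free → place at 5.
384 hashes to 10; slot 10 is free → place at 10.
Table: [68, ∅, ∅, 547, ∅, 260, 40, 908, 432, 942, 384, 504, 419, 506, 235, ∅, ∅]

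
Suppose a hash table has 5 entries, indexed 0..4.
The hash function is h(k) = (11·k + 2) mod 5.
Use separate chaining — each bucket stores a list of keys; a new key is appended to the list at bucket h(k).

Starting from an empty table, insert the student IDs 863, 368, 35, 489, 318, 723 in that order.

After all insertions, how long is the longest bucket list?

4

Insert 863: h=0, bucket 0 empty → new chain.
Insert 368: h=0, bucket 0 nonempty → append to chain.
Insert 35: h=2, bucket 2 empty → new chain.
Insert 489: h=1, bucket 1 empty → new chain.
Insert 318: h=0, bucket 0 nonempty → append to chain.
Insert 723: h=0, bucket 0 nonempty → append to chain.
Final buckets:
0: 863 -> 368 -> 318 -> 723
1: 489
2: 35
3: _
4: _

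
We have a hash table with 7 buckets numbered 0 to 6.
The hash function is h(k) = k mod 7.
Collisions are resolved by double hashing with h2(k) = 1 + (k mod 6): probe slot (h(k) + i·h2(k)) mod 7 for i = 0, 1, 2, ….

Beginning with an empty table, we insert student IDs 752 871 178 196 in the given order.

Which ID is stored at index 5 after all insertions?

871

752 hashes to 3; slot 3 is free -> place at 3.
871 hashes to 3, h2=2; 3 taken -> place at 5.
178 hashes to 3, h2=5; 3 taken -> place at 1.
196 hashes to 0; slot 0 is free -> place at 0.
Table: [196, 178, ∅, 752, ∅, 871, ∅]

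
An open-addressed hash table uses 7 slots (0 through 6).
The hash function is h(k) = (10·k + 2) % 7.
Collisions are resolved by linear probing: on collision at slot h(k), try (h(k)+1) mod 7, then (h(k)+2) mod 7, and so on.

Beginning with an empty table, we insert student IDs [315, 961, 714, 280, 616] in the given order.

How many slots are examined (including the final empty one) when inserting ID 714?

2

Insert 315: h=2, slot 2 empty → index 2.
Insert 961: h=1, slot 1 empty → index 1.
Insert 714: h=2, slot 2 occupied → index 3.
Insert 280: h=2, slots 2,3 occupied → index 4.
Insert 616: h=2, slots 2,3,4 occupied → index 5.
Table: [., 961, 315, 714, 280, 616, .]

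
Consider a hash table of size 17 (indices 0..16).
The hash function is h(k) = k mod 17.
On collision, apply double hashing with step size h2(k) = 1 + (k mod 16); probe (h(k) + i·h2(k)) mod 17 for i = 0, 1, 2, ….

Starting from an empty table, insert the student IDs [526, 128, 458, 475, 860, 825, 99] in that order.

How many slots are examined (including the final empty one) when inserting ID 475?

2

526: h=16 => slot 16
128: h=9 => slot 9
458: h=16, h2=11, probe 16,10 => slot 10
475: h=16, h2=12, probe 16,11 => slot 11
860: h=10, h2=13, probe 10,6 => slot 6
825: h=9, h2=10, probe 9,2 => slot 2
99: h=14 => slot 14
Table: [., ., 825, ., ., ., 860, ., ., 128, 458, 475, ., ., 99, ., 526]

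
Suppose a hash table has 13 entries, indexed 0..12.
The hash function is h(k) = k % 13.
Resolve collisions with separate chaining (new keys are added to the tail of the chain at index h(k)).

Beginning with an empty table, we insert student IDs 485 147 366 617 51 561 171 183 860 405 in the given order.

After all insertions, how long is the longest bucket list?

485 -> bucket 4
147 -> bucket 4 (collision)
366 -> bucket 2
617 -> bucket 6
51 -> bucket 12
561 -> bucket 2 (collision)
171 -> bucket 2 (collision)
183 -> bucket 1
860 -> bucket 2 (collision)
405 -> bucket 2 (collision)
Final buckets:
0: _
1: 183
2: 366 -> 561 -> 171 -> 860 -> 405
3: _
4: 485 -> 147
5: _
6: 617
7: _
8: _
9: _
10: _
11: _
12: 51

5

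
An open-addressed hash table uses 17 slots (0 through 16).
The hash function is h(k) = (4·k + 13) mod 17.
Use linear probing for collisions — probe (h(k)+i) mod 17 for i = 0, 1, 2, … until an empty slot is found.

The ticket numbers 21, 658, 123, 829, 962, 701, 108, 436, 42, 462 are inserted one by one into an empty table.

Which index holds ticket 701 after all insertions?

15

21 hashes to 12; slot 12 is free → place at 12.
658 hashes to 10; slot 10 is free → place at 10.
123 hashes to 12; 12 taken → place at 13.
829 hashes to 14; slot 14 is free → place at 14.
962 hashes to 2; slot 2 is free → place at 2.
701 hashes to 12; 12,13,14 taken → place at 15.
108 hashes to 3; slot 3 is free → place at 3.
436 hashes to 6; slot 6 is free → place at 6.
42 hashes to 11; slot 11 is free → place at 11.
462 hashes to 8; slot 8 is free → place at 8.
Table: [∅, ∅, 962, 108, ∅, ∅, 436, ∅, 462, ∅, 658, 42, 21, 123, 829, 701, ∅]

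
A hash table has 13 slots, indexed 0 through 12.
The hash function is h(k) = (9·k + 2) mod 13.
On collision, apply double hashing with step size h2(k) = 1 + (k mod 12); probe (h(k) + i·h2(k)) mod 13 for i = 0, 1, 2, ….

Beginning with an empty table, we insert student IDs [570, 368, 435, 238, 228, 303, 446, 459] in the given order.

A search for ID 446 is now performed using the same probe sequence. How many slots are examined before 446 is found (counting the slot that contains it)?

570: h=10 => slot 10
368: h=12 => slot 12
435: h=4 => slot 4
238: h=12, h2=11, probe 12,10,8 => slot 8
228: h=0 => slot 0
303: h=12, h2=4, probe 12,3 => slot 3
446: h=12, h2=3, probe 12,2 => slot 2
459: h=12, h2=4, probe 12,3,7 => slot 7
Table: [228, -, 446, 303, 435, -, -, 459, 238, -, 570, -, 368]
Lookup 446: h=12, h2=3, probe 12,2 → found at 2.

2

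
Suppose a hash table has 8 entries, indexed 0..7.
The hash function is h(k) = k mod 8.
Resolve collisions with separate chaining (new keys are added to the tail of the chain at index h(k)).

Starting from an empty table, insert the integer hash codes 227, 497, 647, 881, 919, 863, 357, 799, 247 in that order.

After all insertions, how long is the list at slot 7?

5

227 -> bucket 3
497 -> bucket 1
647 -> bucket 7
881 -> bucket 1 (collision)
919 -> bucket 7 (collision)
863 -> bucket 7 (collision)
357 -> bucket 5
799 -> bucket 7 (collision)
247 -> bucket 7 (collision)
Final buckets:
0: _
1: 497 -> 881
2: _
3: 227
4: _
5: 357
6: _
7: 647 -> 919 -> 863 -> 799 -> 247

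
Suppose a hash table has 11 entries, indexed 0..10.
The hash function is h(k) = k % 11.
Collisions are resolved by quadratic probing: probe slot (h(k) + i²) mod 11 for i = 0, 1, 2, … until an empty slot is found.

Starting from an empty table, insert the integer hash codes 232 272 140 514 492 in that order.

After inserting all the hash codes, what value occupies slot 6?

514

232 hashes to 1; slot 1 is free => place at 1.
272 hashes to 8; slot 8 is free => place at 8.
140 hashes to 8; 8 taken => place at 9.
514 hashes to 8; 8,9,1 taken => place at 6.
492 hashes to 8; 8,9,1,6 taken => place at 2.
Table: [—, 232, 492, —, —, —, 514, —, 272, 140, —]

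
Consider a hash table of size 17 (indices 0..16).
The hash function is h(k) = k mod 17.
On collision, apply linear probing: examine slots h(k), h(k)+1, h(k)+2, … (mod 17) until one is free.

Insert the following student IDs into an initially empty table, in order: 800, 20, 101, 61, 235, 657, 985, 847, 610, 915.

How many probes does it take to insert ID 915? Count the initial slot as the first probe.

8

800: h=1 → slot 1
20: h=3 → slot 3
101: h=16 → slot 16
61: h=10 → slot 10
235: h=14 → slot 14
657: h=11 → slot 11
985: h=16, probe 16,0 → slot 0
847: h=14, probe 14,15 → slot 15
610: h=15, probe 15,16,0,1,2 → slot 2
915: h=14, probe 14,15,16,0,1,2,3,4 → slot 4
Table: [985, 800, 610, 20, 915, ∅, ∅, ∅, ∅, ∅, 61, 657, ∅, ∅, 235, 847, 101]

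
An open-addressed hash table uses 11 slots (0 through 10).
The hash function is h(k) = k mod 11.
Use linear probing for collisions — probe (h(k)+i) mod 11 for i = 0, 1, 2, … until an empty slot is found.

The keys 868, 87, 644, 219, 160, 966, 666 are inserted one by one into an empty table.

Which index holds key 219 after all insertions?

1

868: h=10 -> slot 10
87: h=10, probe 10,0 -> slot 0
644: h=6 -> slot 6
219: h=10, probe 10,0,1 -> slot 1
160: h=6, probe 6,7 -> slot 7
966: h=9 -> slot 9
666: h=6, probe 6,7,8 -> slot 8
Table: [87, 219, ., ., ., ., 644, 160, 666, 966, 868]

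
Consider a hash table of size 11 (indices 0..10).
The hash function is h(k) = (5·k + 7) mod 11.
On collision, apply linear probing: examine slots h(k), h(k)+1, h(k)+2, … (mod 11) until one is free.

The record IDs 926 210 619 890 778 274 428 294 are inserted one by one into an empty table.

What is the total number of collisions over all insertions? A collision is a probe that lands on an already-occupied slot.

926 hashes to 6; slot 6 is free => place at 6.
210 hashes to 1; slot 1 is free => place at 1.
619 hashes to 0; slot 0 is free => place at 0.
890 hashes to 2; slot 2 is free => place at 2.
778 hashes to 3; slot 3 is free => place at 3.
274 hashes to 2; 2,3 taken => place at 4.
428 hashes to 2; 2,3,4 taken => place at 5.
294 hashes to 3; 3,4,5,6 taken => place at 7.
Table: [619, 210, 890, 778, 274, 428, 926, 294, ∅, ∅, ∅]

9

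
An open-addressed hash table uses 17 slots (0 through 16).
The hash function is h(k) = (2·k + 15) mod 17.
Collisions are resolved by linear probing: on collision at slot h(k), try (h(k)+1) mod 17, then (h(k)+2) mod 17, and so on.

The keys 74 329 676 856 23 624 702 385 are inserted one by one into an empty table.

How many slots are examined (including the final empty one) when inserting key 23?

74 hashes to 10; slot 10 is free -> place at 10.
329 hashes to 10; 10 taken -> place at 11.
676 hashes to 7; slot 7 is free -> place at 7.
856 hashes to 10; 10,11 taken -> place at 12.
23 hashes to 10; 10,11,12 taken -> place at 13.
624 hashes to 5; slot 5 is free -> place at 5.
702 hashes to 8; slot 8 is free -> place at 8.
385 hashes to 3; slot 3 is free -> place at 3.
Table: [-, -, -, 385, -, 624, -, 676, 702, -, 74, 329, 856, 23, -, -, -]

4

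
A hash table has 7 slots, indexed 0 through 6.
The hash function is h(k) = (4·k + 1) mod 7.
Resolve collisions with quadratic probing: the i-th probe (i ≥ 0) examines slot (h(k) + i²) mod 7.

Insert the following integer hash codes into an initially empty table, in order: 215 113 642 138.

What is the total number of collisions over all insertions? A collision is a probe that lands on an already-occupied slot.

215: h=0 -> slot 0
113: h=5 -> slot 5
642: h=0, probe 0,1 -> slot 1
138: h=0, probe 0,1,4 -> slot 4
Table: [215, 642, -, -, 138, 113, -]

3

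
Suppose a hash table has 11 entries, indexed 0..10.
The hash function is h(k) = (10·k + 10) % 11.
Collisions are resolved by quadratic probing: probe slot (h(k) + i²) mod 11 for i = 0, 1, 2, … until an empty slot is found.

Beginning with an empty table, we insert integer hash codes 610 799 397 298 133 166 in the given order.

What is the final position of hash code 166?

Insert 610: h=5, slot 5 empty -> index 5.
Insert 799: h=3, slot 3 empty -> index 3.
Insert 397: h=9, slot 9 empty -> index 9.
Insert 298: h=9, slot 9 occupied -> index 10.
Insert 133: h=9, slots 9,10 occupied -> index 2.
Insert 166: h=9, slots 9,10,2 occupied -> index 7.
Table: [∅, ∅, 133, 799, ∅, 610, ∅, 166, ∅, 397, 298]

7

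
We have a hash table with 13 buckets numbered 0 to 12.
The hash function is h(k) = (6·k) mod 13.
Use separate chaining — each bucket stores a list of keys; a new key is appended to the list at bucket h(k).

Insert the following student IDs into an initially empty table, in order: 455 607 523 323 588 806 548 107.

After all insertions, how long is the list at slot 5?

3

455 -> bucket 0
607 -> bucket 2
523 -> bucket 5
323 -> bucket 1
588 -> bucket 5 (collision)
806 -> bucket 0 (collision)
548 -> bucket 12
107 -> bucket 5 (collision)
Final buckets:
0: 455 -> 806
1: 323
2: 607
3: -
4: -
5: 523 -> 588 -> 107
6: -
7: -
8: -
9: -
10: -
11: -
12: 548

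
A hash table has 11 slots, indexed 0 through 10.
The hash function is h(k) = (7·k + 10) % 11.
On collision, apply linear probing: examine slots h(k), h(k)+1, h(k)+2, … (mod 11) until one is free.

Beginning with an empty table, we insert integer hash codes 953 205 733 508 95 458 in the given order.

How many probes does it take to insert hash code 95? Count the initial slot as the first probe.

Insert 953: h=4, slot 4 empty -> index 4.
Insert 205: h=4, slot 4 occupied -> index 5.
Insert 733: h=4, slots 4,5 occupied -> index 6.
Insert 508: h=2, slot 2 empty -> index 2.
Insert 95: h=4, slots 4,5,6 occupied -> index 7.
Insert 458: h=4, slots 4,5,6,7 occupied -> index 8.
Table: [∅, ∅, 508, ∅, 953, 205, 733, 95, 458, ∅, ∅]

4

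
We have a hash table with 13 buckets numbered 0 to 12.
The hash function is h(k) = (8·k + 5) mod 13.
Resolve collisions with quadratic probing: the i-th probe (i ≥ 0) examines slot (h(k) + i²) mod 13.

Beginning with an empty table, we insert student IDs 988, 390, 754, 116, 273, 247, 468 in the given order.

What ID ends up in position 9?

754

Insert 988: h=5, slot 5 empty → index 5.
Insert 390: h=5, slot 5 occupied → index 6.
Insert 754: h=5, slots 5,6 occupied → index 9.
Insert 116: h=10, slot 10 empty → index 10.
Insert 273: h=5, slots 5,6,9 occupied → index 1.
Insert 247: h=5, slots 5,6,9,1 occupied → index 8.
Insert 468: h=5, slots 5,6,9,1,8 occupied → index 4.
Table: [—, 273, —, —, 468, 988, 390, —, 247, 754, 116, —, —]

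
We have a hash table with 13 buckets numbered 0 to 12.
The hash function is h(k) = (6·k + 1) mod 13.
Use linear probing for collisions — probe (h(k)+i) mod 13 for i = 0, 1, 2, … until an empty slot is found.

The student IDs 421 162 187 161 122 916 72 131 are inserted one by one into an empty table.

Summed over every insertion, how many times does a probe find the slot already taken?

421: h=5 => slot 5
162: h=11 => slot 11
187: h=5, probe 5,6 => slot 6
161: h=5, probe 5,6,7 => slot 7
122: h=5, probe 5,6,7,8 => slot 8
916: h=11, probe 11,12 => slot 12
72: h=4 => slot 4
131: h=7, probe 7,8,9 => slot 9
Table: [∅, ∅, ∅, ∅, 72, 421, 187, 161, 122, 131, ∅, 162, 916]

9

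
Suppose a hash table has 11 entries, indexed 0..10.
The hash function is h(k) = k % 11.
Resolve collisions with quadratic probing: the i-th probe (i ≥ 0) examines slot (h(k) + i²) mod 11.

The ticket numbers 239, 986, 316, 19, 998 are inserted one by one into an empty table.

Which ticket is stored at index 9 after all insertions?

Insert 239: h=8, slot 8 empty -> index 8.
Insert 986: h=7, slot 7 empty -> index 7.
Insert 316: h=8, slot 8 occupied -> index 9.
Insert 19: h=8, slots 8,9 occupied -> index 1.
Insert 998: h=8, slots 8,9,1 occupied -> index 6.
Table: [_, 19, _, _, _, _, 998, 986, 239, 316, _]

316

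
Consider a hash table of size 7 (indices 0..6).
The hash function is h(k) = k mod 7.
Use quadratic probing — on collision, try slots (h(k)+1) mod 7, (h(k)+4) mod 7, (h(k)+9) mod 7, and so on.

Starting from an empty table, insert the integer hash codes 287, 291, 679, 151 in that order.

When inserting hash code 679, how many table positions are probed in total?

2

287: h=0 -> slot 0
291: h=4 -> slot 4
679: h=0, probe 0,1 -> slot 1
151: h=4, probe 4,5 -> slot 5
Table: [287, 679, —, —, 291, 151, —]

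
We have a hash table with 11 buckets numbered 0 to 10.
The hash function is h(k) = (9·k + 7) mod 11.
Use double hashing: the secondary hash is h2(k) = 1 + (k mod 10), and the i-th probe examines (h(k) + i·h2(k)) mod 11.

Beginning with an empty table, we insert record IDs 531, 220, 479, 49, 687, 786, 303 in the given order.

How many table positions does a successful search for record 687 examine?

531: h=1 -> slot 1
220: h=7 -> slot 7
479: h=6 -> slot 6
49: h=8 -> slot 8
687: h=8, h2=8, probe 8,5 -> slot 5
786: h=8, h2=7, probe 8,4 -> slot 4
303: h=6, h2=4, probe 6,10 -> slot 10
Table: [—, 531, —, —, 786, 687, 479, 220, 49, —, 303]
Lookup 687: h=8, h2=8, probe 8,5 → found at 5.

2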